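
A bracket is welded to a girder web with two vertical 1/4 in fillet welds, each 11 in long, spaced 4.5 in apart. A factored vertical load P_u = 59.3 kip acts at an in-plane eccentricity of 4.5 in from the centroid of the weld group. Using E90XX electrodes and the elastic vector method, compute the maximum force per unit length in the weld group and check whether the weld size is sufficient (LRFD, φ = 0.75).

E90XX → F_EXX = 90 ksi.
Total weld length L_w = 22 in. Treat welds as unit-width lines.
Polar moment about centroid: J = 2[d³/12 + d(b/2)²] = 2[11³/12 + 11×2.25²] = 333.2 in³.
Direct shear f_v = P/L_w = 59.3 / 22 = 2.695 kip/in (vertical).
Torsion M = P·e = 59.3 × 4.5 = 266.85 kip·in.
Critical point at (x, y) = (2.25, 5.5) from centroid. f_tx = M·y/J = 4.405 kip/in; f_ty = M·x/J = 1.802 kip/in.
Resultant f_max = √[f_tx² + (f_v + f_ty)²] = √[4.405² + (2.695 + 1.802)²] = 6.295 kip/in.
Capacity per unit length: φr_n = 0.75 × 0.6 × 90 × (0.707 × 0.25) = 7.158 kip/in.
6.295 ≤ 7.158 → adequate.

f_max ≈ 6.3 kip/in; adequate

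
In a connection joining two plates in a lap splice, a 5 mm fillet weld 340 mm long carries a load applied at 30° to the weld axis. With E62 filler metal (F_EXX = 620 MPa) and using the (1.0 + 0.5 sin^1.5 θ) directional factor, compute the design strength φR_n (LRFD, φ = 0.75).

φR_n ≈ 395 kN

t_e = 0.707 × 5 = 3.535 mm; A_we = 3.535 × 340 = 1202 mm².
Directional factor: 1.0 + 0.5 sin^1.5(30°) = 1.177.
F_nw = 0.6 × 620 × 1.177 = 437.8 MPa.
φR_n = 0.75 × 437.8 × 1202 × 10⁻³ = 394.6 kN.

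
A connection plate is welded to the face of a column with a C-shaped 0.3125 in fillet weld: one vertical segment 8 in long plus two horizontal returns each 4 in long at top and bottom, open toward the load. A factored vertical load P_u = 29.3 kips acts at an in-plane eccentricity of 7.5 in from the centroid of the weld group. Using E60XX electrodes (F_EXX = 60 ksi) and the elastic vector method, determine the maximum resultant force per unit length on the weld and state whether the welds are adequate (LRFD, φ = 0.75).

f_max ≈ 6.83 kip/in; NOT adequate

Total weld length L_w = 16 in. Treat welds as unit-width lines.
Centroid: x̄ = 2×4×2 / 16 = 1 in from the vertical weld.
Polar moment about centroid: J = I_x + I_y = [8³/12 + 2×4×4²] + [8×1² + 2(4³/12 + 4×1²)] = 197.3 in³.
Direct shear f_v = P/L_w = 29.3 / 16 = 1.831 kip/in (vertical).
Torsion M = P·e = 29.3 × 7.5 = 219.75 kip·in.
Critical point at (x, y) = (3, 4) from centroid. f_tx = M·y/J = 4.454 kip/in; f_ty = M·x/J = 3.341 kip/in.
Resultant f_max = √[f_tx² + (f_v + f_ty)²] = √[4.454² + (1.831 + 3.341)²] = 6.826 kip/in.
Capacity per unit length: φr_n = 0.75 × 0.6 × 60 × (0.707 × 0.3125) = 5.965 kip/in.
6.826 > 5.965 → NOT adequate.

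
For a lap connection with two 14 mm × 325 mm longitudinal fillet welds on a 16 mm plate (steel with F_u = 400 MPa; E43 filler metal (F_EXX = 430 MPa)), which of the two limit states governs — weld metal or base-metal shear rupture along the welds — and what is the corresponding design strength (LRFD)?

φR_n ≈ 1240 kN (weld metal governs)

t_e = 0.707 × 14 = 9.898 mm; L = 650 mm.
Weld metal: φR_n = 0.75 × 0.6 × 430 × 9.898 × 650 × 10⁻³ = 1245 kN.
Base metal (shear rupture): φR_n = 0.75 × 0.6 × 400 × 16 × 650 × 10⁻³ = 1872 kN.
Governing: weld metal.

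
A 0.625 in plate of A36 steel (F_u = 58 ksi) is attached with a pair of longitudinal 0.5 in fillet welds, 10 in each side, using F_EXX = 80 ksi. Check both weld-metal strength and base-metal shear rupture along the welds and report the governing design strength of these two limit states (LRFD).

φR_n ≈ 255 kips (weld metal governs)

t_e = 0.707 × 0.5 = 0.3535 in; L = 20 in.
Weld metal: φR_n = 0.75 × 0.6 × 80 × 0.3535 × 20 = 254.5 kips.
Base metal (shear rupture): φR_n = 0.75 × 0.6 × 58 × 0.625 × 20 = 326.2 kips.
Governing: weld metal.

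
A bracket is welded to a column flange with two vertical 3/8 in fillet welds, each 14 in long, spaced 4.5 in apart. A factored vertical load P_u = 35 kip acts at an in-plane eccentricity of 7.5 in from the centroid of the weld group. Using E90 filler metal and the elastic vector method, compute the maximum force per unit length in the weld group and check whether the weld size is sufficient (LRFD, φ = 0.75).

E90XX → F_EXX = 90 ksi.
Total weld length L_w = 28 in. Treat welds as unit-width lines.
Polar moment about centroid: J = 2[d³/12 + d(b/2)²] = 2[14³/12 + 14×2.25²] = 599.1 in³.
Direct shear f_v = P/L_w = 35 / 28 = 1.25 kip/in (vertical).
Torsion M = P·e = 35 × 7.5 = 262.5 kip·in.
Critical point at (x, y) = (2.25, 7) from centroid. f_tx = M·y/J = 3.067 kip/in; f_ty = M·x/J = 0.9859 kip/in.
Resultant f_max = √[f_tx² + (f_v + f_ty)²] = √[3.067² + (1.25 + 0.9859)²] = 3.796 kip/in.
Capacity per unit length: φr_n = 0.75 × 0.6 × 90 × (0.707 × 0.375) = 10.74 kip/in.
3.796 ≤ 10.74 → adequate.

f_max ≈ 3.8 kip/in; adequate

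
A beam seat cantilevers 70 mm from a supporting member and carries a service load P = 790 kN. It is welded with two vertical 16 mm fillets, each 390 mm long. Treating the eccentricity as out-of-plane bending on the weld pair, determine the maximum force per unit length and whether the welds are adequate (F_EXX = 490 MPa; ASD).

f_max ≈ 1490 N/mm; adequate

L_w = 2 × 390 = 780 mm; section modulus (unit throat) S = 2 × L²/6 = 50700 mm².
Direct shear f_v = P/L_w = 790×10³/780 = 1013 N/mm.
Moment M = P × e = 790×10³ × 70 = 55300000 N·mm; bending f_b = M/S = 1091 N/mm.
f_max = √(f_v² + f_b²) = √(1013² + 1091²) = 1488 N/mm.
r_n/Ω = (1/2.0) × 0.6 × 490 × (0.707 × 16) = 1663 N/mm → adequate.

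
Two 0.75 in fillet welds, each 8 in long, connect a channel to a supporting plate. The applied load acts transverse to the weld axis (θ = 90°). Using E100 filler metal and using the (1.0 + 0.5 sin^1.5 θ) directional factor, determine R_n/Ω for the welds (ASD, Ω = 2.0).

E100XX → F_EXX = 100 ksi.
t_e = 0.707 × 0.75 = 0.5302 in; A_we = 0.5302 × 16 = 8.484 in².
Directional factor: 1.0 + 0.5 sin^1.5(90°) = 1.5.
F_nw = 0.6 × 100 × 1.5 = 90 ksi.
R_n/Ω = (90 × 8.484) / 2.0 = 381.8 kips.

R_n/Ω ≈ 382 kips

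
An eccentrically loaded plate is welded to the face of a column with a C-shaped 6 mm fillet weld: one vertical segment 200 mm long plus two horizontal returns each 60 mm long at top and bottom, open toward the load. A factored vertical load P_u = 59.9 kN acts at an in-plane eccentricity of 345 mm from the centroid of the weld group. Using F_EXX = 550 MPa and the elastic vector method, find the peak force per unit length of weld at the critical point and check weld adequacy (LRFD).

f_max ≈ 1260 N/mm; NOT adequate

Total weld length L_w = 320 mm. Treat welds as unit-width lines.
Centroid: x̄ = 2×60×30 / 320 = 11.25 mm from the vertical weld.
Polar moment about centroid: J = I_x + I_y = [200³/12 + 2×60×100²] + [200×11.25² + 2(60³/12 + 60×18.75²)] = 1970000 mm³.
Direct shear f_v = P/L_w = 59.9×10³ / 320 = 187.2 N/mm (vertical).
Torsion M = P·e = 59.9×10³ × 345 = 20666000 N·mm.
Critical point at (x, y) = (48.75, 100) from centroid. f_tx = M·y/J = 1049 N/mm; f_ty = M·x/J = 511.3 N/mm.
Resultant f_max = √[f_tx² + (f_v + f_ty)²] = √[1049² + (187.2 + 511.3)²] = 1260 N/mm.
Capacity per unit length: φr_n = 0.75 × 0.6 × 550 × (0.707 × 6) = 1050 N/mm.
1260 > 1050 → NOT adequate.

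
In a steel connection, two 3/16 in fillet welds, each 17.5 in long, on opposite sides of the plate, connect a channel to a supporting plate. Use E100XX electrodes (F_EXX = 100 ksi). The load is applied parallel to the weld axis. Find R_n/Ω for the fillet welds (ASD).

Effective throat t_e = 0.707 × 0.1875 = 0.1326 in.
Total length L = 35 in; A_we = 0.1326 × 35 = 4.64 in².
F_nw = 0.6 F_EXX = 0.6 × 100 = 60 ksi.
R_n = 60 × 4.64 = 278.4 kip; R_n/Ω = 278.4/2.0 = 139.2 kip.

R_n/Ω ≈ 139 kip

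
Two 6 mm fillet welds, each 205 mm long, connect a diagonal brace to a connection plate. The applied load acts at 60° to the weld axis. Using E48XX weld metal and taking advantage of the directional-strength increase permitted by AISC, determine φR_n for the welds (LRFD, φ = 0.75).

φR_n ≈ 527 kN

E48XX → F_EXX = 480 MPa.
t_e = 0.707 × 6 = 4.242 mm; A_we = 4.242 × 410 = 1739 mm².
Directional factor: 1.0 + 0.5 sin^1.5(60°) = 1.403.
F_nw = 0.6 × 480 × 1.403 = 404.1 MPa.
φR_n = 0.75 × 404.1 × 1739 × 10⁻³ = 527.1 kN.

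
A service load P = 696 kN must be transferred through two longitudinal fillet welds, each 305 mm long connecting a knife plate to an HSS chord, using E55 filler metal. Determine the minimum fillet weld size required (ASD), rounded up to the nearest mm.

E55XX → F_EXX = 550 MPa.
Total weld length L = 610 mm.
Required throat t_e = P × Ω / (0.6 F_EXX × L) = 696 × 2.0 / (0.6 × 550 × 610 × 10⁻³) = 6.915 mm.
Required leg w = t_e / 0.707 = 9.781 mm → use 10 mm.

w = 10 mm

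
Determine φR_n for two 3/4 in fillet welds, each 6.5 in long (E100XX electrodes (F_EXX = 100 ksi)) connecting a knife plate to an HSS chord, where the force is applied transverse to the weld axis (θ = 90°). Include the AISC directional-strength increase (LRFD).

t_e = 0.707 × 0.75 = 0.5302 in; A_we = 0.5302 × 13 = 6.893 in².
Directional factor: 1.0 + 0.5 sin^1.5(90°) = 1.5.
F_nw = 0.6 × 100 × 1.5 = 90 ksi.
φR_n = 0.75 × 90 × 6.893 = 465.3 kip.

φR_n ≈ 465 kip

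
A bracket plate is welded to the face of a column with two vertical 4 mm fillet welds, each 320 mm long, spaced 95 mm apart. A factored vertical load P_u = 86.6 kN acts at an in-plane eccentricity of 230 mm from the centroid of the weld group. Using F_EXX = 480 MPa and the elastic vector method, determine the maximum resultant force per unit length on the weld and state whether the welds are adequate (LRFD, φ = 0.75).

Total weld length L_w = 640 mm. Treat welds as unit-width lines.
Polar moment about centroid: J = 2[d³/12 + d(b/2)²] = 2[320³/12 + 320×47.5²] = 6905000 mm³.
Direct shear f_v = P/L_w = 86.6×10³ / 640 = 135.3 N/mm (vertical).
Torsion M = P·e = 86.6×10³ × 230 = 19918000 N·mm.
Critical point at (x, y) = (47.5, 160) from centroid. f_tx = M·y/J = 461.5 N/mm; f_ty = M·x/J = 137 N/mm.
Resultant f_max = √[f_tx² + (f_v + f_ty)²] = √[461.5² + (135.3 + 137)²] = 535.9 N/mm.
Capacity per unit length: φr_n = 0.75 × 0.6 × 480 × (0.707 × 4) = 610.8 N/mm.
535.9 ≤ 610.8 → adequate.

f_max ≈ 536 N/mm; adequate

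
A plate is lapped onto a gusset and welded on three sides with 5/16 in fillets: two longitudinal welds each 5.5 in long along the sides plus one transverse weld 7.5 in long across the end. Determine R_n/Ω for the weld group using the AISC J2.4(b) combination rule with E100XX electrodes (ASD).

E100XX → F_EXX = 100 ksi.
t_e = 0.707 × 0.3125 = 0.2209 in.
R_nwl = 0.6 × 100 × 0.2209 × 11 = 145.8 kips (longitudinal, 2 welds).
R_nwt = 0.6 × 100 × 0.2209 × 7.5 = 99.42 kips (transverse, base value).
(i) R_nwl + R_nwt = 245.2 kips; (ii) 0.85 R_nwl + 1.5 R_nwt = 273.1 kips.
R_n = max = 273.1 kips [governs: (ii)]; R_n/Ω = 136.5 kips.

R_n/Ω ≈ 137 kips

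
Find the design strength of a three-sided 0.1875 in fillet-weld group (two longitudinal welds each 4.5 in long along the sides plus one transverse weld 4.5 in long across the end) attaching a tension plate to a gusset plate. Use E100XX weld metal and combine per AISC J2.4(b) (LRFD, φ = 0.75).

E100XX → F_EXX = 100 ksi.
t_e = 0.707 × 0.1875 = 0.1326 in.
R_nwl = 0.6 × 100 × 0.1326 × 9 = 71.58 kips (longitudinal, 2 welds).
R_nwt = 0.6 × 100 × 0.1326 × 4.5 = 35.79 kips (transverse, base value).
(i) R_nwl + R_nwt = 107.4 kips; (ii) 0.85 R_nwl + 1.5 R_nwt = 114.5 kips.
R_n = max = 114.5 kips [governs: (ii)]; φR_n = 85.9 kips.

φR_n ≈ 85.9 kips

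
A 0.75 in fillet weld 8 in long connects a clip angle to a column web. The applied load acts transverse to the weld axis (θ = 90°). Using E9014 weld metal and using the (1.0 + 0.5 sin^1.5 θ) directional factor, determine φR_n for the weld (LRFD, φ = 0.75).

φR_n ≈ 258 kips

E90XX → F_EXX = 90 ksi.
t_e = 0.707 × 0.75 = 0.5302 in; A_we = 0.5302 × 8 = 4.242 in².
Directional factor: 1.0 + 0.5 sin^1.5(90°) = 1.5.
F_nw = 0.6 × 90 × 1.5 = 81 ksi.
φR_n = 0.75 × 81 × 4.242 = 257.7 kips.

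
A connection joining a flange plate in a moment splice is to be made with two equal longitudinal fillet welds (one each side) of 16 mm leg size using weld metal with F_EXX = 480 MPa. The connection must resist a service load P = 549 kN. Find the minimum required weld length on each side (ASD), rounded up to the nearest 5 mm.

L = 170 mm on each side

Throat t_e = 0.707 × 16 = 11.31 mm.
r_n/Ω = (0.6 × 480 × 11.31) / 2.0 = 1629 N/mm = 1.629 kN/mm.
L_req = P / (r_n/Ω) = 549 / 1.629 = 337 mm total.
Per side: 337 / 2 = 168.5 mm.
Round up → use L = 170 mm on each side.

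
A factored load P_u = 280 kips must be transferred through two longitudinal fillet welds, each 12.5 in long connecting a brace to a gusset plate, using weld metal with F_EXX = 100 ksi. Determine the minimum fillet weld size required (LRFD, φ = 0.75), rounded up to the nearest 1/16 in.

Total weld length L = 25 in.
Required throat t_e = P_u / (φ × 0.6 F_EXX × L) = 280 / (0.75 × 0.6 × 100 × 25) = 0.2489 in.
Required leg w = t_e / 0.707 = 0.352 in → use 3/8 in.

w = 3/8 in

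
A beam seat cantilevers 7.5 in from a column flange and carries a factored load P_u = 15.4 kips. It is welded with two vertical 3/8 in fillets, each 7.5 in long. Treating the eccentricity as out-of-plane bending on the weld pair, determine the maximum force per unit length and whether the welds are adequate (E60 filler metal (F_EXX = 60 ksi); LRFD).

L_w = 2 × 7.5 = 15 in; section modulus (unit throat) S = 2 × L²/6 = 18.75 in².
Direct shear f_v = P/L_w = 15.4/15 = 1.027 kip/in.
Moment M = P × e = 15.4 × 7.5 = 115.5 kip·in; bending f_b = M/S = 6.16 kip/in.
f_max = √(f_v² + f_b²) = √(1.027² + 6.16²) = 6.245 kip/in.
φr_n = 0.75 × 0.6 × 60 × (0.707 × 0.375) = 7.158 kip/in → adequate.

f_max ≈ 6.24 kip/in; adequate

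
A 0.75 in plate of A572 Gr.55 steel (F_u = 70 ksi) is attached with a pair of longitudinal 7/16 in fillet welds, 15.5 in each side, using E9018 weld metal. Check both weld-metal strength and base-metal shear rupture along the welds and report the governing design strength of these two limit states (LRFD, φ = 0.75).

φR_n ≈ 388 kip (weld metal governs)

E90XX → F_EXX = 90 ksi.
t_e = 0.707 × 0.4375 = 0.3093 in; L = 31 in.
Weld metal: φR_n = 0.75 × 0.6 × 90 × 0.3093 × 31 = 388.3 kip.
Base metal (shear rupture): φR_n = 0.75 × 0.6 × 70 × 0.75 × 31 = 732.4 kip.
Governing: weld metal.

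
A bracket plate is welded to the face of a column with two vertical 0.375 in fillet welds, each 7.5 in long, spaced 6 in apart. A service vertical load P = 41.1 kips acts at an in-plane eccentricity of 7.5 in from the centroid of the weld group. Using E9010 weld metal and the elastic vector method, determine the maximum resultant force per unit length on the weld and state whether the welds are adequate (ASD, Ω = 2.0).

f_max ≈ 9.17 kip/in; NOT adequate

E90XX → F_EXX = 90 ksi.
Total weld length L_w = 15 in. Treat welds as unit-width lines.
Polar moment about centroid: J = 2[d³/12 + d(b/2)²] = 2[7.5³/12 + 7.5×3²] = 205.3 in³.
Direct shear f_v = P/L_w = 41.1 / 15 = 2.74 kip/in (vertical).
Torsion M = P·e = 41.1 × 7.5 = 308.25 kip·in.
Critical point at (x, y) = (3, 3.75) from centroid. f_tx = M·y/J = 5.63 kip/in; f_ty = M·x/J = 4.504 kip/in.
Resultant f_max = √[f_tx² + (f_v + f_ty)²] = √[5.63² + (2.74 + 4.504)²] = 9.175 kip/in.
Capacity per unit length: r_n/Ω = (1/2.0) × 0.6 × 90 × (0.707 × 0.375) = 7.158 kip/in.
9.175 > 7.158 → NOT adequate.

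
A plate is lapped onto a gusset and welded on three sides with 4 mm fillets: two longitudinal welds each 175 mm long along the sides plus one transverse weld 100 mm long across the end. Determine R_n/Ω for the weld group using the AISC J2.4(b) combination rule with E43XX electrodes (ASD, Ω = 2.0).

E43XX → F_EXX = 430 MPa.
t_e = 0.707 × 4 = 2.828 mm.
R_nwl = 0.6 × 430 × 2.828 × 350 × 10⁻³ = 255.4 kN (longitudinal, 2 welds).
R_nwt = 0.6 × 430 × 2.828 × 100 × 10⁻³ = 72.96 kN (transverse, base value).
(i) R_nwl + R_nwt = 328.3 kN; (ii) 0.85 R_nwl + 1.5 R_nwt = 326.5 kN.
R_n = max = 328.3 kN [governs: (i)]; R_n/Ω = 164.2 kN.

R_n/Ω ≈ 164 kN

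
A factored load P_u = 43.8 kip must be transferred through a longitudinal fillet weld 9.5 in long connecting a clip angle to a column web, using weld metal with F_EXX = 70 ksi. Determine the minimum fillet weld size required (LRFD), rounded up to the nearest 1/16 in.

w = 1/4 in

Total weld length L = 9.5 in.
Required throat t_e = P_u / (φ × 0.6 F_EXX × L) = 43.8 / (0.75 × 0.6 × 70 × 9.5) = 0.1464 in.
Required leg w = t_e / 0.707 = 0.207 in → use 1/4 in.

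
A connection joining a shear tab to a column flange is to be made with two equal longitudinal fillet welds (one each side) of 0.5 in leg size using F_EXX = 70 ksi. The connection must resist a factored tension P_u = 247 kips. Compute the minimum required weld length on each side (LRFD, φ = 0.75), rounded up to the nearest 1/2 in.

L = 11.5 in on each side

Throat t_e = 0.707 × 0.5 = 0.3535 in.
φr_n = 0.75 × 0.6 × 70 × 0.3535 = 11.14 kips/in.
L_req = P_u / φr_n = 247 / 11.14 = 22.18 in total.
Per side: 22.18 / 2 = 11.09 in.
Round up → use L = 11.5 in on each side.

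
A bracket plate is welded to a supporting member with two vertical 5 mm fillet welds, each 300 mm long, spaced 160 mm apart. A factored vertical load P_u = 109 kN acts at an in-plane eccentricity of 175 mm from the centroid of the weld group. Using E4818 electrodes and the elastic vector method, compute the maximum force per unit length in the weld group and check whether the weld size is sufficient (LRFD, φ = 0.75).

f_max ≈ 501 N/mm; adequate

E48XX → F_EXX = 480 MPa.
Total weld length L_w = 600 mm. Treat welds as unit-width lines.
Polar moment about centroid: J = 2[d³/12 + d(b/2)²] = 2[300³/12 + 300×80²] = 8340000 mm³.
Direct shear f_v = P/L_w = 109×10³ / 600 = 181.7 N/mm (vertical).
Torsion M = P·e = 109×10³ × 175 = 19075000 N·mm.
Critical point at (x, y) = (80, 150) from centroid. f_tx = M·y/J = 343.1 N/mm; f_ty = M·x/J = 183 N/mm.
Resultant f_max = √[f_tx² + (f_v + f_ty)²] = √[343.1² + (181.7 + 183)²] = 500.7 N/mm.
Capacity per unit length: φr_n = 0.75 × 0.6 × 480 × (0.707 × 5) = 763.6 N/mm.
500.7 ≤ 763.6 → adequate.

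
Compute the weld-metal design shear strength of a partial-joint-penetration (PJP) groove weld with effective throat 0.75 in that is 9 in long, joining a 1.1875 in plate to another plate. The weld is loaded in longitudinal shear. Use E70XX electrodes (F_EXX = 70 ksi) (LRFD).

φR_n ≈ 213 kip

Effective throat (given) t_e = 0.75 in.
A_we = 0.75 × 9 = 6.75 in².
F_nw = 0.6 F_EXX = 42 ksi.
φR_n = 0.75 × 42 × 6.75 = 212.6 kip.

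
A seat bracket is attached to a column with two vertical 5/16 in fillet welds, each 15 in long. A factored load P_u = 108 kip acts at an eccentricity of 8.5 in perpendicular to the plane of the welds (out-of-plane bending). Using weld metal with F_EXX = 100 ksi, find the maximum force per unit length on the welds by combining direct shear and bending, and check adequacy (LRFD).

f_max ≈ 12.8 kip/in; NOT adequate

L_w = 2 × 15 = 30 in; section modulus (unit throat) S = 2 × L²/6 = 75 in².
Direct shear f_v = P/L_w = 108/30 = 3.6 kip/in.
Moment M = P × e = 108 × 8.5 = 918 kip·in; bending f_b = M/S = 12.24 kip/in.
f_max = √(f_v² + f_b²) = √(3.6² + 12.24²) = 12.76 kip/in.
φr_n = 0.75 × 0.6 × 100 × (0.707 × 0.3125) = 9.942 kip/in → NOT adequate.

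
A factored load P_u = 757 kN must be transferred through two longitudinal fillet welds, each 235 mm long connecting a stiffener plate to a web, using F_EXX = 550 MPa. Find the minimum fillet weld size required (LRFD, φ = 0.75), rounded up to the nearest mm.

Total weld length L = 470 mm.
Required throat t_e = P_u / (φ × 0.6 F_EXX × L) = 757 / (0.75 × 0.6 × 550 × 470 × 10⁻³) = 6.508 mm.
Required leg w = t_e / 0.707 = 9.205 mm → use 10 mm.

w = 10 mm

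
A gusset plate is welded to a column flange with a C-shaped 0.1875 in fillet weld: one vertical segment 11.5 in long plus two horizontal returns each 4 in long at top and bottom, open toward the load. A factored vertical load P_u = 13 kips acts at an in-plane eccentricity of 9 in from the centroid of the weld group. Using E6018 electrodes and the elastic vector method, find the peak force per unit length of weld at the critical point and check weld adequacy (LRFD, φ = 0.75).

f_max ≈ 2.23 kip/in; adequate

E60XX → F_EXX = 60 ksi.
Total weld length L_w = 19.5 in. Treat welds as unit-width lines.
Centroid: x̄ = 2×4×2 / 19.5 = 0.8205 in from the vertical weld.
Polar moment about centroid: J = I_x + I_y = [11.5³/12 + 2×4×5.75²] + [11.5×0.8205² + 2(4³/12 + 4×1.179²)] = 420.8 in³.
Direct shear f_v = P/L_w = 13 / 19.5 = 0.6667 kip/in (vertical).
Torsion M = P·e = 13 × 9 = 117 kip·in.
Critical point at (x, y) = (3.179, 5.75) from centroid. f_tx = M·y/J = 1.599 kip/in; f_ty = M·x/J = 0.8841 kip/in.
Resultant f_max = √[f_tx² + (f_v + f_ty)²] = √[1.599² + (0.6667 + 0.8841)²] = 2.227 kip/in.
Capacity per unit length: φr_n = 0.75 × 0.6 × 60 × (0.707 × 0.1875) = 3.579 kip/in.
2.227 ≤ 3.579 → adequate.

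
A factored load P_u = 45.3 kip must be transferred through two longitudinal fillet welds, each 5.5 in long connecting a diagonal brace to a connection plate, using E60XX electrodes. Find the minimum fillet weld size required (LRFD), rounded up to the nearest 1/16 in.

w = 1/4 in

E60XX → F_EXX = 60 ksi.
Total weld length L = 11 in.
Required throat t_e = P_u / (φ × 0.6 F_EXX × L) = 45.3 / (0.75 × 0.6 × 60 × 11) = 0.1525 in.
Required leg w = t_e / 0.707 = 0.2157 in → use 1/4 in.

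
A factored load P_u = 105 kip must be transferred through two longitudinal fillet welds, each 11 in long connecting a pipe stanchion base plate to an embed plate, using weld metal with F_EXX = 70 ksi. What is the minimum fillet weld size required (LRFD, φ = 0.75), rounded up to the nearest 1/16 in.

Total weld length L = 22 in.
Required throat t_e = P_u / (φ × 0.6 F_EXX × L) = 105 / (0.75 × 0.6 × 70 × 22) = 0.1515 in.
Required leg w = t_e / 0.707 = 0.2143 in → use 1/4 in.

w = 1/4 in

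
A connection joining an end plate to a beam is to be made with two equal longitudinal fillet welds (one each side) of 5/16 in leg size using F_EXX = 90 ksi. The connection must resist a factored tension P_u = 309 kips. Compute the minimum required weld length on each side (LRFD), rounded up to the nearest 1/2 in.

L = 17.5 in on each side

Throat t_e = 0.707 × 0.3125 = 0.2209 in.
φr_n = 0.75 × 0.6 × 90 × 0.2209 = 8.948 kips/in.
L_req = P_u / φr_n = 309 / 8.948 = 34.53 in total.
Per side: 34.53 / 2 = 17.27 in.
Round up → use L = 17.5 in on each side.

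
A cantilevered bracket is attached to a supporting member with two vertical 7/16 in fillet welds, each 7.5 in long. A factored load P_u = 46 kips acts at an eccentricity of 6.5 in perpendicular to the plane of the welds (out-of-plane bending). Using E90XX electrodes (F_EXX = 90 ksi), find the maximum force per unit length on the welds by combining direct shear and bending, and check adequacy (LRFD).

L_w = 2 × 7.5 = 15 in; section modulus (unit throat) S = 2 × L²/6 = 18.75 in².
Direct shear f_v = P/L_w = 46/15 = 3.067 kip/in.
Moment M = P × e = 46 × 6.5 = 299 kip·in; bending f_b = M/S = 15.95 kip/in.
f_max = √(f_v² + f_b²) = √(3.067² + 15.95²) = 16.24 kip/in.
φr_n = 0.75 × 0.6 × 90 × (0.707 × 0.4375) = 12.53 kip/in → NOT adequate.

f_max ≈ 16.2 kip/in; NOT adequate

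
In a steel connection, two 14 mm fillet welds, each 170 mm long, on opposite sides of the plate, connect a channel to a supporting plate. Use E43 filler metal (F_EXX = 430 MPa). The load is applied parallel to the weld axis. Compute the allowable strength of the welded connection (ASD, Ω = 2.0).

R_n/Ω ≈ 434 kN

Effective throat t_e = 0.707 × 14 = 9.898 mm.
Total length L = 340 mm; A_we = 9.898 × 340 = 3365 mm².
F_nw = 0.6 F_EXX = 0.6 × 430 = 258 MPa.
R_n = 258 × 3365 × 10⁻³ = 868.3 kN; R_n/Ω = 868.3/2.0 = 434.1 kN.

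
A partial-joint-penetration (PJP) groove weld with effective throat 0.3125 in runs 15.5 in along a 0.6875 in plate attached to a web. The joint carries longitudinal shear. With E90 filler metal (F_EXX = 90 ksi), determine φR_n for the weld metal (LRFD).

Effective throat (given) t_e = 0.3125 in.
A_we = 0.3125 × 15.5 = 4.844 in².
F_nw = 0.6 F_EXX = 54 ksi.
φR_n = 0.75 × 54 × 4.844 = 196.2 kips.

φR_n ≈ 196 kips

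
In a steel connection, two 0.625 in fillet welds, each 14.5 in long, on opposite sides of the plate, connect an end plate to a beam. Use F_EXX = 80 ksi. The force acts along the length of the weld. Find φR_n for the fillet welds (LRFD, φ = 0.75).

Effective throat t_e = 0.707 × 0.625 = 0.4419 in.
Total length L = 29 in; A_we = 0.4419 × 29 = 12.81 in².
F_nw = 0.6 F_EXX = 0.6 × 80 = 48 ksi.
φR_n = 0.75 × 48 × 12.81 = 461.3 kip.

φR_n ≈ 461 kip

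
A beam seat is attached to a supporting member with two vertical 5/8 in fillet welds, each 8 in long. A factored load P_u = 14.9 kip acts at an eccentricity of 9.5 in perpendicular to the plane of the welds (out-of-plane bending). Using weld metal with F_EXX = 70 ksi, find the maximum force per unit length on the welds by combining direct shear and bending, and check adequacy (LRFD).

f_max ≈ 6.7 kip/in; adequate

L_w = 2 × 8 = 16 in; section modulus (unit throat) S = 2 × L²/6 = 21.33 in².
Direct shear f_v = P/L_w = 14.9/16 = 0.9313 kip/in.
Moment M = P × e = 14.9 × 9.5 = 141.55 kip·in; bending f_b = M/S = 6.635 kip/in.
f_max = √(f_v² + f_b²) = √(0.9313² + 6.635²) = 6.7 kip/in.
φr_n = 0.75 × 0.6 × 70 × (0.707 × 0.625) = 13.92 kip/in → adequate.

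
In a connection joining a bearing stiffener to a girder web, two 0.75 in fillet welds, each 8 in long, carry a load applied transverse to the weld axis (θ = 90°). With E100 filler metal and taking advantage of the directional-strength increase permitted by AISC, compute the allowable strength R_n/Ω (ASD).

R_n/Ω ≈ 382 kips

E100XX → F_EXX = 100 ksi.
t_e = 0.707 × 0.75 = 0.5302 in; A_we = 0.5302 × 16 = 8.484 in².
Directional factor: 1.0 + 0.5 sin^1.5(90°) = 1.5.
F_nw = 0.6 × 100 × 1.5 = 90 ksi.
R_n/Ω = (90 × 8.484) / 2.0 = 381.8 kips.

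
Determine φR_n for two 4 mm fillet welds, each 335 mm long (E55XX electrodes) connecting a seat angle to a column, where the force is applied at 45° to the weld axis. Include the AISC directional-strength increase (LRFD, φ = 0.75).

φR_n ≈ 608 kN

E55XX → F_EXX = 550 MPa.
t_e = 0.707 × 4 = 2.828 mm; A_we = 2.828 × 670 = 1895 mm².
Directional factor: 1.0 + 0.5 sin^1.5(45°) = 1.297.
F_nw = 0.6 × 550 × 1.297 = 428.1 MPa.
φR_n = 0.75 × 428.1 × 1895 × 10⁻³ = 608.4 kN.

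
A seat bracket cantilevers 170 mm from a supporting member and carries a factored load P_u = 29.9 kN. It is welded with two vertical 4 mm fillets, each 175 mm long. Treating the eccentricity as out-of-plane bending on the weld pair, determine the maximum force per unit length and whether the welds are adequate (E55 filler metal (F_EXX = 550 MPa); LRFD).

f_max ≈ 505 N/mm; adequate

L_w = 2 × 175 = 350 mm; section modulus (unit throat) S = 2 × L²/6 = 10210 mm².
Direct shear f_v = P/L_w = 29.9×10³/350 = 85.43 N/mm.
Moment M = P × e = 29.9×10³ × 170 = 5083000 N·mm; bending f_b = M/S = 497.9 N/mm.
f_max = √(f_v² + f_b²) = √(85.43² + 497.9²) = 505.2 N/mm.
φr_n = 0.75 × 0.6 × 550 × (0.707 × 4) = 699.9 N/mm → adequate.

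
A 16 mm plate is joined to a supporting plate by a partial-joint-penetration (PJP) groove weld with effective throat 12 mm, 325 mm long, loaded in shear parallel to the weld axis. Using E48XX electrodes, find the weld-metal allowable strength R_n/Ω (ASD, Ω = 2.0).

R_n/Ω ≈ 562 kN

E48XX → F_EXX = 480 MPa.
Effective throat (given) t_e = 12 mm.
A_we = 12 × 325 = 3900 mm².
F_nw = 0.6 F_EXX = 288 MPa.
R_n/Ω = (288 × 3900) / 2.0 × 10⁻³ = 561.6 kN.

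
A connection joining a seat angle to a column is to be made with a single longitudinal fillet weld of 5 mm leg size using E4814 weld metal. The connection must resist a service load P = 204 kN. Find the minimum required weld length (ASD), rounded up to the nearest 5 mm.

L = 405 mm

E48XX → F_EXX = 480 MPa.
Throat t_e = 0.707 × 5 = 3.535 mm.
r_n/Ω = (0.6 × 480 × 3.535) / 2.0 = 509 N/mm = 0.509 kN/mm.
L_req = P / (r_n/Ω) = 204 / 0.509 = 400.8 mm total.
Round up → use L = 405 mm.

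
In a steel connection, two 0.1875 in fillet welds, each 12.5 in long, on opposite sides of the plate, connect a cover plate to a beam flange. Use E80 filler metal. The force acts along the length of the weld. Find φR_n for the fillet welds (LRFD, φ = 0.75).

E80XX → F_EXX = 80 ksi.
Effective throat t_e = 0.707 × 0.1875 = 0.1326 in.
Total length L = 25 in; A_we = 0.1326 × 25 = 3.314 in².
F_nw = 0.6 F_EXX = 0.6 × 80 = 48 ksi.
φR_n = 0.75 × 48 × 3.314 = 119.3 kip.

φR_n ≈ 119 kip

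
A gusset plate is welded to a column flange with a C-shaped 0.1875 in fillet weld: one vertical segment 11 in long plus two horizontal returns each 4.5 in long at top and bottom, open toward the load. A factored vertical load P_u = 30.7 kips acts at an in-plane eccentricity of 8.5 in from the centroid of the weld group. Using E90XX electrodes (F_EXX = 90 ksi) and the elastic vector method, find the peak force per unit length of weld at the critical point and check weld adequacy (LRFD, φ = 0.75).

Total weld length L_w = 20 in. Treat welds as unit-width lines.
Centroid: x̄ = 2×4.5×2.25 / 20 = 1.012 in from the vertical weld.
Polar moment about centroid: J = I_x + I_y = [11³/12 + 2×4.5×5.5²] + [11×1.012² + 2(4.5³/12 + 4.5×1.238²)] = 423.4 in³.
Direct shear f_v = P/L_w = 30.7 / 20 = 1.535 kip/in (vertical).
Torsion M = P·e = 30.7 × 8.5 = 260.95 kip·in.
Critical point at (x, y) = (3.487, 5.5) from centroid. f_tx = M·y/J = 3.39 kip/in; f_ty = M·x/J = 2.149 kip/in.
Resultant f_max = √[f_tx² + (f_v + f_ty)²] = √[3.39² + (1.535 + 2.149)²] = 5.006 kip/in.
Capacity per unit length: φr_n = 0.75 × 0.6 × 90 × (0.707 × 0.1875) = 5.369 kip/in.
5.006 ≤ 5.369 → adequate.

f_max ≈ 5.01 kip/in; adequate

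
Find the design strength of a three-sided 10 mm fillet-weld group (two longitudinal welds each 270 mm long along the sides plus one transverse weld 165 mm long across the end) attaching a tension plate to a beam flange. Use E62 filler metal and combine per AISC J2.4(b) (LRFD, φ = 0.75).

E62XX → F_EXX = 620 MPa.
t_e = 0.707 × 10 = 7.07 mm.
R_nwl = 0.6 × 620 × 7.07 × 540 × 10⁻³ = 1420 kN (longitudinal, 2 welds).
R_nwt = 0.6 × 620 × 7.07 × 165 × 10⁻³ = 434 kN (transverse, base value).
(i) R_nwl + R_nwt = 1854 kN; (ii) 0.85 R_nwl + 1.5 R_nwt = 1858 kN.
R_n = max = 1858 kN [governs: (ii)]; φR_n = 1394 kN.

φR_n ≈ 1390 kN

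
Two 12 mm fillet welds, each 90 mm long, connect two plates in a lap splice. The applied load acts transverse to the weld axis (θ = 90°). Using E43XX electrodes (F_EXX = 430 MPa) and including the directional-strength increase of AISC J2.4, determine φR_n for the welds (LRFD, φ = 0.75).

t_e = 0.707 × 12 = 8.484 mm; A_we = 8.484 × 180 = 1527 mm².
Directional factor: 1.0 + 0.5 sin^1.5(90°) = 1.5.
F_nw = 0.6 × 430 × 1.5 = 387 MPa.
φR_n = 0.75 × 387 × 1527 × 10⁻³ = 443.2 kN.

φR_n ≈ 443 kN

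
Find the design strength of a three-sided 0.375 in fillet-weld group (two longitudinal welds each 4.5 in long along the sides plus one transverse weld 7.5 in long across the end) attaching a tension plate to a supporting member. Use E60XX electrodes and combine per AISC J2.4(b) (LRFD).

E60XX → F_EXX = 60 ksi.
t_e = 0.707 × 0.375 = 0.2651 in.
R_nwl = 0.6 × 60 × 0.2651 × 9 = 85.9 kip (longitudinal, 2 welds).
R_nwt = 0.6 × 60 × 0.2651 × 7.5 = 71.58 kip (transverse, base value).
(i) R_nwl + R_nwt = 157.5 kip; (ii) 0.85 R_nwl + 1.5 R_nwt = 180.4 kip.
R_n = max = 180.4 kip [governs: (ii)]; φR_n = 135.3 kip.

φR_n ≈ 135 kip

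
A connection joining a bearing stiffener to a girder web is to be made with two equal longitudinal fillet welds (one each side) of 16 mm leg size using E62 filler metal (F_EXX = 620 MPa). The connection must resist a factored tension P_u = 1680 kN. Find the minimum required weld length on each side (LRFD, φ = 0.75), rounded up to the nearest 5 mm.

L = 270 mm on each side

Throat t_e = 0.707 × 16 = 11.31 mm.
φr_n = 0.75 × 0.6 × 620 × 11.31 × 10⁻³ = 3.156 kN/mm.
L_req = P_u / φr_n = 1680 / 3.156 = 532.3 mm total.
Per side: 532.3 / 2 = 266.2 mm.
Round up → use L = 270 mm on each side.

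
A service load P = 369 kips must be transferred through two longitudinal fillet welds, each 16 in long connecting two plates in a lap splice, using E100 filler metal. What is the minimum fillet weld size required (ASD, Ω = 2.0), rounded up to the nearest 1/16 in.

E100XX → F_EXX = 100 ksi.
Total weld length L = 32 in.
Required throat t_e = P × Ω / (0.6 F_EXX × L) = 369 × 2.0 / (0.6 × 100 × 32) = 0.3844 in.
Required leg w = t_e / 0.707 = 0.5437 in → use 9/16 in.

w = 9/16 in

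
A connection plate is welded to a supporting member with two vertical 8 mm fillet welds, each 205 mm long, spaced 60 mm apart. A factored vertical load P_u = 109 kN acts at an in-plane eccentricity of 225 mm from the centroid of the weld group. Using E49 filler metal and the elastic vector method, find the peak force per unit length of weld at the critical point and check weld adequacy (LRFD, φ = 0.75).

E49XX → F_EXX = 490 MPa.
Total weld length L_w = 410 mm. Treat welds as unit-width lines.
Polar moment about centroid: J = 2[d³/12 + d(b/2)²] = 2[205³/12 + 205×30²] = 1805000 mm³.
Direct shear f_v = P/L_w = 109×10³ / 410 = 265.9 N/mm (vertical).
Torsion M = P·e = 109×10³ × 225 = 24525000 N·mm.
Critical point at (x, y) = (30, 102.5) from centroid. f_tx = M·y/J = 1393 N/mm; f_ty = M·x/J = 407.7 N/mm.
Resultant f_max = √[f_tx² + (f_v + f_ty)²] = √[1393² + (265.9 + 407.7)²] = 1547 N/mm.
Capacity per unit length: φr_n = 0.75 × 0.6 × 490 × (0.707 × 8) = 1247 N/mm.
1547 > 1247 → NOT adequate.

f_max ≈ 1550 N/mm; NOT adequate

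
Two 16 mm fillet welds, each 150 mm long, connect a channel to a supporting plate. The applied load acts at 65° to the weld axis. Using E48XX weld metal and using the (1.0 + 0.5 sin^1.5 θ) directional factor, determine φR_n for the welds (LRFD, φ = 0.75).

φR_n ≈ 1050 kN

E48XX → F_EXX = 480 MPa.
t_e = 0.707 × 16 = 11.31 mm; A_we = 11.31 × 300 = 3394 mm².
Directional factor: 1.0 + 0.5 sin^1.5(65°) = 1.431.
F_nw = 0.6 × 480 × 1.431 = 412.2 MPa.
φR_n = 0.75 × 412.2 × 3394 × 10⁻³ = 1049 kN.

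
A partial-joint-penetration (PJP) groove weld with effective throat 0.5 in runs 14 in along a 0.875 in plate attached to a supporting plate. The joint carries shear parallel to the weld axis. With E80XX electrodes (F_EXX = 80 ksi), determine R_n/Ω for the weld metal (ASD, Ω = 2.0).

R_n/Ω ≈ 168 kip

Effective throat (given) t_e = 0.5 in.
A_we = 0.5 × 14 = 7 in².
F_nw = 0.6 F_EXX = 48 ksi.
R_n/Ω = (48 × 7) / 2.0 = 168 kip.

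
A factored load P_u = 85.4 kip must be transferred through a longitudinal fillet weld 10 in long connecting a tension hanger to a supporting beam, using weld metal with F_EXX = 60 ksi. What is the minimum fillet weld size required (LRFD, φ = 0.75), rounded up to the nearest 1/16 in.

w = 1/2 in

Total weld length L = 10 in.
Required throat t_e = P_u / (φ × 0.6 F_EXX × L) = 85.4 / (0.75 × 0.6 × 60 × 10) = 0.3163 in.
Required leg w = t_e / 0.707 = 0.4474 in → use 1/2 in.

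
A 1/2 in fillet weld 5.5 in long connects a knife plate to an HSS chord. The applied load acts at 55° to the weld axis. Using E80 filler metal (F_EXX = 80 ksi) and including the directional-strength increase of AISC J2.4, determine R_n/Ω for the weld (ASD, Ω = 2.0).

R_n/Ω ≈ 64 kip

t_e = 0.707 × 0.5 = 0.3535 in; A_we = 0.3535 × 5.5 = 1.944 in².
Directional factor: 1.0 + 0.5 sin^1.5(55°) = 1.371.
F_nw = 0.6 × 80 × 1.371 = 65.79 ksi.
R_n/Ω = (65.79 × 1.944) / 2.0 = 63.96 kip.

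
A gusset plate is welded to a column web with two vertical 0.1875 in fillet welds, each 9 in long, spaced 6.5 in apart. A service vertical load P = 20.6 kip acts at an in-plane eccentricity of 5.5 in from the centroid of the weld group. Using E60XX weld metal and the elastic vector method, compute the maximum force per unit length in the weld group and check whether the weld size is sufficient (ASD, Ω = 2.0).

E60XX → F_EXX = 60 ksi.
Total weld length L_w = 18 in. Treat welds as unit-width lines.
Polar moment about centroid: J = 2[d³/12 + d(b/2)²] = 2[9³/12 + 9×3.25²] = 311.6 in³.
Direct shear f_v = P/L_w = 20.6 / 18 = 1.144 kip/in (vertical).
Torsion M = P·e = 20.6 × 5.5 = 113.3 kip·in.
Critical point at (x, y) = (3.25, 4.5) from centroid. f_tx = M·y/J = 1.636 kip/in; f_ty = M·x/J = 1.182 kip/in.
Resultant f_max = √[f_tx² + (f_v + f_ty)²] = √[1.636² + (1.144 + 1.182)²] = 2.844 kip/in.
Capacity per unit length: r_n/Ω = (1/2.0) × 0.6 × 60 × (0.707 × 0.1875) = 2.386 kip/in.
2.844 > 2.386 → NOT adequate.

f_max ≈ 2.84 kip/in; NOT adequate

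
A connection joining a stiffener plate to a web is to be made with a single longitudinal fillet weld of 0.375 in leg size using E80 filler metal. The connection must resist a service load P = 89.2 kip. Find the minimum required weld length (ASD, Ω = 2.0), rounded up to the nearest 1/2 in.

E80XX → F_EXX = 80 ksi.
Throat t_e = 0.707 × 0.375 = 0.2651 in.
r_n/Ω = (0.6 × 80 × 0.2651) / 2.0 = 6.363 kip/in.
L_req = P / (r_n/Ω) = 89.2 / 6.363 = 14.02 in total.
Round up → use L = 14.5 in.

L = 14.5 in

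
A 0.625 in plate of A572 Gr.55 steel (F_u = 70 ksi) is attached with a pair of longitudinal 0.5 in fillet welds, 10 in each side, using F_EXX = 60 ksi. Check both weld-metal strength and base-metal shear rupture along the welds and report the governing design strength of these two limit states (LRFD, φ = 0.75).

t_e = 0.707 × 0.5 = 0.3535 in; L = 20 in.
Weld metal: φR_n = 0.75 × 0.6 × 60 × 0.3535 × 20 = 190.9 kips.
Base metal (shear rupture): φR_n = 0.75 × 0.6 × 70 × 0.625 × 20 = 393.8 kips.
Governing: weld metal.

φR_n ≈ 191 kips (weld metal governs)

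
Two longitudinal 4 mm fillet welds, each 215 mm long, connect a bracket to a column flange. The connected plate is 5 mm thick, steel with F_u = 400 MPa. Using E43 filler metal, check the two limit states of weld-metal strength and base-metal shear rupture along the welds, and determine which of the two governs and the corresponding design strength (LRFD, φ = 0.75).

φR_n ≈ 235 kN (weld metal governs)

E43XX → F_EXX = 430 MPa.
t_e = 0.707 × 4 = 2.828 mm; L = 430 mm.
Weld metal: φR_n = 0.75 × 0.6 × 430 × 2.828 × 430 × 10⁻³ = 235.3 kN.
Base metal (shear rupture): φR_n = 0.75 × 0.6 × 400 × 5 × 430 × 10⁻³ = 387 kN.
Governing: weld metal.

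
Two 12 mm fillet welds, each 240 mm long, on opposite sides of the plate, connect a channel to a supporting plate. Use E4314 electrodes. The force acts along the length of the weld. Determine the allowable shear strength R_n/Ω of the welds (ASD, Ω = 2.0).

E43XX → F_EXX = 430 MPa.
Effective throat t_e = 0.707 × 12 = 8.484 mm.
Total length L = 480 mm; A_we = 8.484 × 480 = 4072 mm².
F_nw = 0.6 F_EXX = 0.6 × 430 = 258 MPa.
R_n = 258 × 4072 × 10⁻³ = 1051 kN; R_n/Ω = 1051/2.0 = 525.3 kN.

R_n/Ω ≈ 525 kN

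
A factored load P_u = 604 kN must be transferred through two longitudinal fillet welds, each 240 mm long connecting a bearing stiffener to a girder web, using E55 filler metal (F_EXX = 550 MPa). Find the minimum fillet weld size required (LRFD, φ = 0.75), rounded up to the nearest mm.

Total weld length L = 480 mm.
Required throat t_e = P_u / (φ × 0.6 F_EXX × L) = 604 / (0.75 × 0.6 × 550 × 480 × 10⁻³) = 5.084 mm.
Required leg w = t_e / 0.707 = 7.191 mm → use 8 mm.

w = 8 mm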